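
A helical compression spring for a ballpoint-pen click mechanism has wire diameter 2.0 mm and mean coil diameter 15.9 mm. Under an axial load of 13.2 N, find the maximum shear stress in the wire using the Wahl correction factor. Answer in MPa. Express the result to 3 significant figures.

Spring index C = D/d = 15.9/2.0 = 7.9500
K_W = (4C−1)/(4C−4) + 0.615/C = 30.800/27.800 + 0.0774 = 1.1853
τ₀ = 8FD/(πd³) = 8·13.2·15.9/(π·2.0³) = 1679.04/25.133 = 66.807 MPa
τ_max = K·τ₀ = 1.1853 × 66.807 = 79.184 MPa

79.2 MPa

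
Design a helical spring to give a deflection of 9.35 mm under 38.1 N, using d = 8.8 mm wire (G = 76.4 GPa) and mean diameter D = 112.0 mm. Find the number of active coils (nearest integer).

Required rate k = F/δ = 38.1/9.35 = 4.0749 N/mm
N_a = Gd⁴/(8D³k) = (76.4×10³ × 8.8⁴)/(8 × 112.0³ × 4.0749)
    = 4.58167e+08 / 4.57992e+07 = 10 → 10 coils

10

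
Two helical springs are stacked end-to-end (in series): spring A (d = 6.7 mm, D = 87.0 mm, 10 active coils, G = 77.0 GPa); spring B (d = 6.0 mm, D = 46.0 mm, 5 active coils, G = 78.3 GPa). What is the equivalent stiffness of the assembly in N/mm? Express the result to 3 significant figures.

2.65 N/mm

k_A = Gd⁴/(8D³N_a) = (77.0×10³)(6.7⁴)/(8·87.0³·10) = 2.9454 N/mm
k_B = Gd⁴/(8D³N_a) = (78.3×10³)(6.0⁴)/(8·46.0³·5) = 26.064 N/mm
Series: 1/k_eq = 1/2.9454 + 1/26.064 = 0.37788; k_eq = 2.6463 N/mm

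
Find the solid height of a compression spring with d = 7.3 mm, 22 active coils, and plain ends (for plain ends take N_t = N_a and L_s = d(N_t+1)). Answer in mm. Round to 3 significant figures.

168 mm

plain ends: N_t = N_a = 22
L_s = d·(N_t+1) = 7.3 × 23 = 167.9 mm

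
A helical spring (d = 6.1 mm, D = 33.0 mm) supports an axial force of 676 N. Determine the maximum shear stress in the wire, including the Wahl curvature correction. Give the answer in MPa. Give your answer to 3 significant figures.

321 MPa

Spring index C = D/d = 33.0/6.1 = 5.4098
K_W = (4C−1)/(4C−4) + 0.615/C = 20.639/17.639 + 0.1137 = 1.2838
τ₀ = 8FD/(πd³) = 8·676·33.0/(π·6.1³) = 178464/713.08 = 250.27 MPa
τ_max = K·τ₀ = 1.2838 × 250.27 = 321.29 MPa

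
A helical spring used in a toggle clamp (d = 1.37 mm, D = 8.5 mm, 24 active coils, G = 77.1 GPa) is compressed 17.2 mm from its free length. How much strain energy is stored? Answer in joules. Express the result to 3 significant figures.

0.341 J

k = Gd⁴/(8D³N_a) = (77.1×10³)(1.37⁴)/(8·8.5³·24) = 2.3034 N/mm
U = ½kδ² = 0.5 × 2.3034 × 17.2² = 340.73 N·mm = 0.34073 J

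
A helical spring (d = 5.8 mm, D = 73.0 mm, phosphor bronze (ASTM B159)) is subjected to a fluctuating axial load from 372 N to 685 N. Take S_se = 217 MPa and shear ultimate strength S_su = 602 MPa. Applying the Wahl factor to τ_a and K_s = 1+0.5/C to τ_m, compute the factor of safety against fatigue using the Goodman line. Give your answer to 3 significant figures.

0.612

C = D/d = 73.0/5.8 = 12.5862; K_W = (4C−1)/(4C−4)+0.615/C = 1.1136; K_s = 1+0.5/C = 1.0397
F_a = (F_max−F_min)/2 = 156.5 N; F_m = (F_max+F_min)/2 = 528.5 N
τ_a = K_W·8F_aD/(πd³) = 1.1136 × 149.11 = 166.04 MPa
τ_m = K_s·8F_mD/(πd³) = 1.0397 × 503.53 = 523.53 MPa
Goodman: 1/n_f = τ_a/S_se + τ_m/S_su = 166.04/217 + 523.53/602 = 0.76518 + 0.86965 = 1.6348
n_f = 1/1.6348 = 0.6117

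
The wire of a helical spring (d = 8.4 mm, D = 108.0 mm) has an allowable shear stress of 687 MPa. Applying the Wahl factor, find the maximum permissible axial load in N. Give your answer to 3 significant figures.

C = D/d = 108.0/8.4 = 12.8571
K_W = (4C−1)/(4C−4) + 0.615/C = 50.429/47.429 + 0.0478 = 1.1111
τ_max = K·8FD/(πd³) → F_max = τ_allow·πd³/(8DK)
F_max = 687·π·8.4³/(8·108.0·1.1111) = 1.2792e+06/959.98 = 1332.5 N

1330 N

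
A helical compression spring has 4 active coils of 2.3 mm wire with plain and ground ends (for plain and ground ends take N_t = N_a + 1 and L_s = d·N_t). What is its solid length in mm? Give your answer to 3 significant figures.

11.5 mm

plain and ground ends: N_t = N_a + 1 = 4 + 1 = 5
L_s = d·N_t = 2.3 × 5 = 11.5 mm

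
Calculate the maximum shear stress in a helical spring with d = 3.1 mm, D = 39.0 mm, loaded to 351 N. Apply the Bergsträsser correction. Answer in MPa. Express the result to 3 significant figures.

Spring index C = D/d = 39.0/3.1 = 12.5806
K_B = (4C+2)/(4C−3) = 52.323/47.323 = 1.1057
τ₀ = 8FD/(πd³) = 8·351·39.0/(π·3.1³) = 109512/93.591 = 1170.1 MPa
τ_max = K·τ₀ = 1.1057 × 1170.1 = 1293.7 MPa

1290 MPa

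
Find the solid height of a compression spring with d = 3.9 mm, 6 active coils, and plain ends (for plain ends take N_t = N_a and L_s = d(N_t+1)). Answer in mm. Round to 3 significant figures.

plain ends: N_t = N_a = 6
L_s = d·(N_t+1) = 3.9 × 7 = 27.3 mm

27.3 mm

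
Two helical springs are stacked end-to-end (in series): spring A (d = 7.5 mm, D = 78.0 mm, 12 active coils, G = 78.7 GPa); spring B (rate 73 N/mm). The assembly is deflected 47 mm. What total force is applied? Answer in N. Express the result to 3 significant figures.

239 N

k_A = Gd⁴/(8D³N_a) = (78.7×10³)(7.5⁴)/(8·78.0³·12) = 5.4659 N/mm
Series: 1/k_eq = 1/5.4659 + 1/73 = 0.19665; k_eq = 5.0852 N/mm
F = k_eq·δ = 5.0852·47 = 239 N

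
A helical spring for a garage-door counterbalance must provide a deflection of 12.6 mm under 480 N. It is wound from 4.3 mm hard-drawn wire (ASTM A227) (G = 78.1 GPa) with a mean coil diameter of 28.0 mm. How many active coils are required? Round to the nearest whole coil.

Required rate k = F/δ = 480/12.6 = 38.095 N/mm
N_a = Gd⁴/(8D³k) = (78.1×10³ × 4.3⁴)/(8 × 28.0³ × 38.095)
    = 2.67008e+07 / 6.69013e+06 = 3.991 → 4 coils

4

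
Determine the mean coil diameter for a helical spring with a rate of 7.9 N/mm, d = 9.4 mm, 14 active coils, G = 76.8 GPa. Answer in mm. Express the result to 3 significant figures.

D = (Gd⁴/(8N_a·k))^(1/3) = (76.8×10³·9.4⁴/(8·14·7.9))^(1/3)
  = (677684)^(1/3) = 87.8367 mm

87.8 mm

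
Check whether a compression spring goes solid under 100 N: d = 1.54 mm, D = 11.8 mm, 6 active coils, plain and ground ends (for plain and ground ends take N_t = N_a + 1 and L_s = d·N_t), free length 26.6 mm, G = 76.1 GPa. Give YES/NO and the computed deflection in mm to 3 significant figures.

YES, δ = 18.4 mm

k = Gd⁴/(8D³N_a) = (76.1×10³)(1.54⁴)/(8·11.8³·6) = 5.4273 N/mm
N_t = 7; L_s = 1.54·7 = 10.78 mm; δ_solid = L₀ − L_s = 26.6 − 10.78 = 15.82 mm
δ = F/k = 100/5.4273 = 18.426 mm
δ ≥ δ_solid → spring goes solid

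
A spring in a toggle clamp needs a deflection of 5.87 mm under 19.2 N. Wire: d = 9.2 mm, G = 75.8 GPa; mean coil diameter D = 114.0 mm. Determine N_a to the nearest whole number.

14

Required rate k = F/δ = 19.2/5.87 = 3.2709 N/mm
N_a = Gd⁴/(8D³k) = (75.8×10³ × 9.2⁴)/(8 × 114.0³ × 3.2709)
    = 5.43026e+08 / 3.87675e+07 = 14.01 → 14 coils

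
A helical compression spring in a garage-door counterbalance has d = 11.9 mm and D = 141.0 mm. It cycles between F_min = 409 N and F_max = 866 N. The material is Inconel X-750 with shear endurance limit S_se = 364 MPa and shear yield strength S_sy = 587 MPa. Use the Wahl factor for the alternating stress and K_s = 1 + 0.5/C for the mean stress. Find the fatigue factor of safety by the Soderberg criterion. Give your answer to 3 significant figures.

C = D/d = 141.0/11.9 = 11.8487; K_W = (4C−1)/(4C−4)+0.615/C = 1.1210; K_s = 1+0.5/C = 1.0422
F_a = (F_max−F_min)/2 = 228.5 N; F_m = (F_max+F_min)/2 = 637.5 N
τ_a = K_W·8F_aD/(πd³) = 1.1210 × 48.686 = 54.579 MPa
τ_m = K_s·8F_mD/(πd³) = 1.0422 × 135.83 = 141.56 MPa
Soderberg: 1/n_f = τ_a/S_se + τ_m/S_sy = 54.579/364 + 141.56/587 = 0.14994 + 0.24116 = 0.39111
n_f = 1/0.39111 = 2.557

2.56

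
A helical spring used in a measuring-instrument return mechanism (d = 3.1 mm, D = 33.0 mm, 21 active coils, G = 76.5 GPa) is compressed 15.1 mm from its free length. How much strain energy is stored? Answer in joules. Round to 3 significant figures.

0.133 J

k = Gd⁴/(8D³N_a) = (76.5×10³)(3.1⁴)/(8·33.0³·21) = 1.1702 N/mm
U = ½kδ² = 0.5 × 1.1702 × 15.1² = 133.41 N·mm = 0.13341 J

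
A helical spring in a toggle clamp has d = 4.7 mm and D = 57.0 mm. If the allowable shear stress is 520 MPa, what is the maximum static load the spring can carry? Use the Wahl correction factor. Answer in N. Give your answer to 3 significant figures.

C = D/d = 57.0/4.7 = 12.1277
K_W = (4C−1)/(4C−4) + 0.615/C = 47.511/44.511 + 0.0507 = 1.1181
τ_max = K·8FD/(πd³) → F_max = τ_allow·πd³/(8DK)
F_max = 520·π·4.7³/(8·57.0·1.1181) = 1.6961e+05/509.86 = 332.66 N

333 N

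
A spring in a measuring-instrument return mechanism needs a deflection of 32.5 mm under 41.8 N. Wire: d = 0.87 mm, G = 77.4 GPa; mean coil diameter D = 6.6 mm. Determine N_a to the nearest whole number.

15

Required rate k = F/δ = 41.8/32.5 = 1.2862 N/mm
N_a = Gd⁴/(8D³k) = (77.4×10³ × 0.87⁴)/(8 × 6.6³ × 1.2862)
    = 44342.3 / 2958.11 = 14.99 → 15 coils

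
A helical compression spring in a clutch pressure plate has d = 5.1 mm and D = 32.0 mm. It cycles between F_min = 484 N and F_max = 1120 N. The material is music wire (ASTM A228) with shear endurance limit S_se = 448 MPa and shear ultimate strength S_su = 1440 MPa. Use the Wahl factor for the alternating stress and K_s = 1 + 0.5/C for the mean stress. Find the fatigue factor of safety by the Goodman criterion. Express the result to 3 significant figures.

C = D/d = 32.0/5.1 = 6.2745; K_W = (4C−1)/(4C−4)+0.615/C = 1.2402; K_s = 1+0.5/C = 1.0797
F_a = (F_max−F_min)/2 = 318 N; F_m = (F_max+F_min)/2 = 802 N
τ_a = K_W·8F_aD/(πd³) = 1.2402 × 195.35 = 242.27 MPa
τ_m = K_s·8F_mD/(πd³) = 1.0797 × 492.67 = 531.93 MPa
Goodman: 1/n_f = τ_a/S_se + τ_m/S_su = 242.27/448 + 531.93/1440 = 0.54078 + 0.36939 = 0.91018
n_f = 1/0.91018 = 1.099

1.10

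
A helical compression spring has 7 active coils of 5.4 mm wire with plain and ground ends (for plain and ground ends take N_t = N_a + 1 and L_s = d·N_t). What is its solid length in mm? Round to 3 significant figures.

43.2 mm

plain and ground ends: N_t = N_a + 1 = 7 + 1 = 8
L_s = d·N_t = 5.4 × 8 = 43.2 mm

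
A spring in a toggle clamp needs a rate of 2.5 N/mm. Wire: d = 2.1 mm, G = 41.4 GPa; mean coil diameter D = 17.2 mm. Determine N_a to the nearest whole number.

N_a = Gd⁴/(8D³k) = (41.4×10³ × 2.1⁴)/(8 × 17.2³ × 2.5)
    = 805151 / 101769 = 7.912 → 8 coils

8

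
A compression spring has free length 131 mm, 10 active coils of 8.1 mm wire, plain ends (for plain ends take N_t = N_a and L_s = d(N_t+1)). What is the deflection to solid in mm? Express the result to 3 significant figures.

N_t = 10; L_s = 8.1·11 = 89.1 mm
δ_solid = L₀ − L_s = 131 − 89.1 = 41.9 mm

41.9 mm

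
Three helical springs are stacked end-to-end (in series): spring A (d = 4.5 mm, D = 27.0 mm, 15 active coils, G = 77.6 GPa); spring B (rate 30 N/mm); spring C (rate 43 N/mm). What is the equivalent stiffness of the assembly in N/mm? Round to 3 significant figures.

k_A = Gd⁴/(8D³N_a) = (77.6×10³)(4.5⁴)/(8·27.0³·15) = 13.472 N/mm
Series: 1/k_eq = 1/13.472 + 1/30 + 1/43 = 0.13082; k_eq = 7.6443 N/mm

7.64 N/mm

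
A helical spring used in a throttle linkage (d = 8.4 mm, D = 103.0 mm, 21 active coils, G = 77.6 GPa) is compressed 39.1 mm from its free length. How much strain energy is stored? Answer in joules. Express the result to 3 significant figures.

1.61 J

k = Gd⁴/(8D³N_a) = (77.6×10³)(8.4⁴)/(8·103.0³·21) = 2.1045 N/mm
U = ½kδ² = 0.5 × 2.1045 × 39.1² = 1608.7 N·mm = 1.6087 J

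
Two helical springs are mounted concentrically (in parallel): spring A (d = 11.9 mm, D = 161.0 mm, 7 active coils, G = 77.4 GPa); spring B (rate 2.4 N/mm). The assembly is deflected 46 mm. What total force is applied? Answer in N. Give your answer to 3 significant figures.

416 N

k_A = Gd⁴/(8D³N_a) = (77.4×10³)(11.9⁴)/(8·161.0³·7) = 6.6415 N/mm
Parallel: k_eq = 6.6415 + 2.4 = 9.0415 N/mm
F = k_eq·δ = 9.0415·46 = 415.91 N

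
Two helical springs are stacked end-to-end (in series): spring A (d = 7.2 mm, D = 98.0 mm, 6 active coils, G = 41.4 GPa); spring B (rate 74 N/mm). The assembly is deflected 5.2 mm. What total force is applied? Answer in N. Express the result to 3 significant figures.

12.4 N

k_A = Gd⁴/(8D³N_a) = (41.4×10³)(7.2⁴)/(8·98.0³·6) = 2.4627 N/mm
Series: 1/k_eq = 1/2.4627 + 1/74 = 0.41957; k_eq = 2.3834 N/mm
F = k_eq·δ = 2.3834·5.2 = 12.394 N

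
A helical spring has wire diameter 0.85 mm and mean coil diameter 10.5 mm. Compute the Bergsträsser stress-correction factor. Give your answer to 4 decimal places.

C = D/d = 10.5/0.85 = 12.3529
K_B = (4C+2)/(4C−3) = 51.412/46.412 = 1.1077

1.1077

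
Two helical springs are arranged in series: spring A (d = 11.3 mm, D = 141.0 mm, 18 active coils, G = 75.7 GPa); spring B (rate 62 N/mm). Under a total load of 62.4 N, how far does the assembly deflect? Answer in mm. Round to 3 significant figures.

k_A = Gd⁴/(8D³N_a) = (75.7×10³)(11.3⁴)/(8·141.0³·18) = 3.0577 N/mm
Series: 1/k_eq = 1/3.0577 + 1/62 = 0.34318; k_eq = 2.914 N/mm
δ = F/k_eq = 62.4/2.914 = 21.414 mm

21.4 mm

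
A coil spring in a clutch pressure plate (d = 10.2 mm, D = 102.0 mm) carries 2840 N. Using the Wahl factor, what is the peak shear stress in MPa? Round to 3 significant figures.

Spring index C = D/d = 102.0/10.2 = 10.0000
K_W = (4C−1)/(4C−4) + 0.615/C = 39.000/36.000 + 0.0615 = 1.1448
τ₀ = 8FD/(πd³) = 8·2840·102.0/(π·10.2³) = 2.31744e+06/3333.9 = 695.12 MPa
τ_max = K·τ₀ = 1.1448 × 695.12 = 795.79 MPa

796 MPa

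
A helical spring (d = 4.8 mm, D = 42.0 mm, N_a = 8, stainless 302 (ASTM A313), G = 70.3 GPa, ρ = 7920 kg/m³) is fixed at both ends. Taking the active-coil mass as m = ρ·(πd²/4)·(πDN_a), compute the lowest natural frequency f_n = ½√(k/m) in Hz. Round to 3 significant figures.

k = Gd⁴/(8D³N_a) = (70.3×10³)(4.8⁴)/(8·42.0³·8) = 7.8703 N/mm = 7870.3 N/m
Wire length L = πDN_a = π·42.0·8 = 1055.6 mm
m = ρ·(πd²/4)·L = 7920 × 18.096×10⁻⁶ m² × 1.0556 m = 0.15128 kg
f_n = ½√(k/m) = 0.5·√(7870.3/0.15128) = 0.5·√(52024) = 114.04 Hz

114 Hz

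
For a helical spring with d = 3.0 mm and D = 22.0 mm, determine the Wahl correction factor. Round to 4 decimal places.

1.2023

C = D/d = 22.0/3.0 = 7.3333
K_W = (4C−1)/(4C−4) + 0.615/C = 28.333/25.333 + 0.0839 = 1.2023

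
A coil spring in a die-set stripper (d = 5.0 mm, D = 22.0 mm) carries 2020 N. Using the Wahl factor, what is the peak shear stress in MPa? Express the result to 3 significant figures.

Spring index C = D/d = 22.0/5.0 = 4.4000
K_W = (4C−1)/(4C−4) + 0.615/C = 16.600/13.600 + 0.1398 = 1.3604
τ₀ = 8FD/(πd³) = 8·2020·22.0/(π·5.0³) = 355520/392.7 = 905.32 MPa
τ_max = K·τ₀ = 1.3604 × 905.32 = 1231.6 MPa

1230 MPa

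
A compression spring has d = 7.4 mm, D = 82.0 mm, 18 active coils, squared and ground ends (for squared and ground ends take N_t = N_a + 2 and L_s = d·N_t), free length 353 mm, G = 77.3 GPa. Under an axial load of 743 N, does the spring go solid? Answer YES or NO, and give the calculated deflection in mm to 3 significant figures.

YES, δ = 254 mm

k = Gd⁴/(8D³N_a) = (77.3×10³)(7.4⁴)/(8·82.0³·18) = 2.9195 N/mm
N_t = 20; L_s = 7.4·20 = 148 mm; δ_solid = L₀ − L_s = 353 − 148 = 205 mm
δ = F/k = 743/2.9195 = 254.5 mm
δ ≥ δ_solid → spring goes solid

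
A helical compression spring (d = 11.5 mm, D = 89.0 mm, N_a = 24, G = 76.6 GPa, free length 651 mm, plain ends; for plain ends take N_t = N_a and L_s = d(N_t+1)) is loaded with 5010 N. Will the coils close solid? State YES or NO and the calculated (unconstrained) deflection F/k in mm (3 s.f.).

YES, δ = 506 mm

k = Gd⁴/(8D³N_a) = (76.6×10³)(11.5⁴)/(8·89.0³·24) = 9.898 N/mm
N_t = 24; L_s = 11.5·25 = 287.5 mm; δ_solid = L₀ − L_s = 651 − 287.5 = 363.5 mm
δ = F/k = 5010/9.898 = 506.16 mm
δ ≥ δ_solid → spring goes solid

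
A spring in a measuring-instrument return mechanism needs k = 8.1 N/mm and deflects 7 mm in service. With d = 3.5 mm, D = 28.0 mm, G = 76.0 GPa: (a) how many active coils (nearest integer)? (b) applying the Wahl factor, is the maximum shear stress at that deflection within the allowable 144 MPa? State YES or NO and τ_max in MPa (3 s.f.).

N_a = Gd⁴/(8D³k) = (76.0×10³)(3.5⁴)/(8·28.0³·8.1) = 8.017 → N_a = 8
Actual rate k = Gd⁴/(8D³·8) = 8.1177 N/mm
Working load F = kδ = 8.1177·7 = 56.824 N
C = 28.0/3.5 = 8.0000; K_W = (4C−1)/(4C−4)+0.615/C = 1.1840
τ_max = K_W·8FD/(πd³) = 1.1840·94.498 = 111.89 MPa
τ_max ≤ 144 MPa → acceptable

(a) 8 coils; (b) YES, τ_max = 112 MPa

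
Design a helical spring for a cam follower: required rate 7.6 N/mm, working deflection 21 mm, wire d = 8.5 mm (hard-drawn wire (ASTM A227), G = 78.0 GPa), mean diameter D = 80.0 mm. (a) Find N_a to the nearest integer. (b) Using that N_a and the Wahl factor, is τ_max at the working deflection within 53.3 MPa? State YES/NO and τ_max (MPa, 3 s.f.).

N_a = Gd⁴/(8D³k) = (78.0×10³)(8.5⁴)/(8·80.0³·7.6) = 13.08 → N_a = 13
Actual rate k = Gd⁴/(8D³·13) = 7.6466 N/mm
Working load F = kδ = 7.6466·21 = 160.58 N
C = 80.0/8.5 = 9.4118; K_W = (4C−1)/(4C−4)+0.615/C = 1.1545
τ_max = K_W·8FD/(πd³) = 1.1545·53.267 = 61.497 MPa
τ_max > 53.3 MPa → exceeds allowable

(a) 13 coils; (b) NO, τ_max = 61.5 MPa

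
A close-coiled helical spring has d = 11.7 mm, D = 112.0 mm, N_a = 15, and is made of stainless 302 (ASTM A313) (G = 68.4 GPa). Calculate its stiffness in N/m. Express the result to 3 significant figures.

k = Gd⁴/(8D³N_a) = (68.4×10³ × 11.7⁴) / (8 × 112.0³ × 15)
  = 1.28174e+09 / 1.68591e+08 = 7.6026 N/mm = 7602.6 N/m

7600 N/m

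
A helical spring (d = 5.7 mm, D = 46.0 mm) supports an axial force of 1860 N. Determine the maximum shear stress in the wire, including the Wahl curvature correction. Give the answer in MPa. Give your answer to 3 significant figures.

1390 MPa

Spring index C = D/d = 46.0/5.7 = 8.0702
K_W = (4C−1)/(4C−4) + 0.615/C = 31.281/28.281 + 0.0762 = 1.1823
τ₀ = 8FD/(πd³) = 8·1860·46.0/(π·5.7³) = 684480/581.8 = 1176.5 MPa
τ_max = K·τ₀ = 1.1823 × 1176.5 = 1390.9 MPa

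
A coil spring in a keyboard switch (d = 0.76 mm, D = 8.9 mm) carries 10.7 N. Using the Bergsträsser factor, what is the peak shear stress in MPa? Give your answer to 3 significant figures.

615 MPa

Spring index C = D/d = 8.9/0.76 = 11.7105
K_B = (4C+2)/(4C−3) = 48.842/43.842 = 1.1140
τ₀ = 8FD/(πd³) = 8·10.7·8.9/(π·0.76³) = 761.84/1.3791 = 552.42 MPa
τ_max = K·τ₀ = 1.1140 × 552.42 = 615.43 MPa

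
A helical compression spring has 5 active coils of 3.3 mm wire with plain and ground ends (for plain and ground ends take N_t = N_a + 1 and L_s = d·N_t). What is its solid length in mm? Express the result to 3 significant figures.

19.8 mm

plain and ground ends: N_t = N_a + 1 = 5 + 1 = 6
L_s = d·N_t = 3.3 × 6 = 19.8 mm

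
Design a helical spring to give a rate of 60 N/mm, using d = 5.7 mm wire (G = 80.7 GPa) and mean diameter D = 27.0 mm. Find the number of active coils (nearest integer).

N_a = Gd⁴/(8D³k) = (80.7×10³ × 5.7⁴)/(8 × 27.0³ × 60)
    = 8.51869e+07 / 9.44784e+06 = 9.017 → 9 coils

9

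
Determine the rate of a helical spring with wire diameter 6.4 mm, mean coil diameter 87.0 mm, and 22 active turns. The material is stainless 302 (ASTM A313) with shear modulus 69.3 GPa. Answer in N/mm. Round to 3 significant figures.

k = Gd⁴/(8D³N_a) = (69.3×10³ × 6.4⁴) / (8 × 87.0³ × 22)
  = 1.16266e+08 / 1.15897e+08 = 1.0032 N/mm

1.00 N/mm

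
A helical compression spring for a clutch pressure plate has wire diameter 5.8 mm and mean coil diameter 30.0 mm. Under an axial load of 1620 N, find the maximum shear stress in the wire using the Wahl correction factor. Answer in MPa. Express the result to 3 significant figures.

824 MPa

Spring index C = D/d = 30.0/5.8 = 5.1724
K_W = (4C−1)/(4C−4) + 0.615/C = 19.690/16.690 + 0.1189 = 1.2987
τ₀ = 8FD/(πd³) = 8·1620·30.0/(π·5.8³) = 388800/612.96 = 634.3 MPa
τ_max = K·τ₀ = 1.2987 × 634.3 = 823.73 MPa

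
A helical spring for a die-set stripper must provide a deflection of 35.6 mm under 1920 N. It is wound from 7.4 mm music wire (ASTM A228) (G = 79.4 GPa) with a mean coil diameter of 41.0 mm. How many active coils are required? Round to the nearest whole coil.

8

Required rate k = F/δ = 1920/35.6 = 53.933 N/mm
N_a = Gd⁴/(8D³k) = (79.4×10³ × 7.4⁴)/(8 × 41.0³ × 53.933)
    = 2.38093e+08 / 2.97367e+07 = 8.007 → 8 coils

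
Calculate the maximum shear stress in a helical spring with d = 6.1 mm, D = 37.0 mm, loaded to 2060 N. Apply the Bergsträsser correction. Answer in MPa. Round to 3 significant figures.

Spring index C = D/d = 37.0/6.1 = 6.0656
K_B = (4C+2)/(4C−3) = 26.262/21.262 = 1.2352
τ₀ = 8FD/(πd³) = 8·2060·37.0/(π·6.1³) = 609760/713.08 = 855.11 MPa
τ_max = K·τ₀ = 1.2352 × 855.11 = 1056.2 MPa

1060 MPa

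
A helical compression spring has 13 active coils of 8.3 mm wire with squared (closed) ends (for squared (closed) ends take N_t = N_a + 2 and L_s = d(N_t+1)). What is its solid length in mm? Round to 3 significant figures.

squared (closed) ends: N_t = N_a + 2 = 13 + 2 = 15
L_s = d·(N_t+1) = 8.3 × 16 = 132.8 mm

133 mm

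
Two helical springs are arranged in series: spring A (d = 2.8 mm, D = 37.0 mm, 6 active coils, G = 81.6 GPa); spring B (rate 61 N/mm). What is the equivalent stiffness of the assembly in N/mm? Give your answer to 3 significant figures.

2.00 N/mm

k_A = Gd⁴/(8D³N_a) = (81.6×10³)(2.8⁴)/(8·37.0³·6) = 2.0629 N/mm
Series: 1/k_eq = 1/2.0629 + 1/61 = 0.50115; k_eq = 1.9954 N/mm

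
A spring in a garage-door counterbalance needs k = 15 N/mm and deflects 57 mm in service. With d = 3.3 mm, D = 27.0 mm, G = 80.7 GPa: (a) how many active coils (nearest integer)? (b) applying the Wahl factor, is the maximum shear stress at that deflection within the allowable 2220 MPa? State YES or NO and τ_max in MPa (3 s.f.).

N_a = Gd⁴/(8D³k) = (80.7×10³)(3.3⁴)/(8·27.0³·15) = 4.052 → N_a = 4
Actual rate k = Gd⁴/(8D³·4) = 15.195 N/mm
Working load F = kδ = 15.195·57 = 866.09 N
C = 27.0/3.3 = 8.1818; K_W = (4C−1)/(4C−4)+0.615/C = 1.1796
τ_max = K_W·8FD/(πd³) = 1.1796·1657 = 1954.6 MPa
τ_max ≤ 2220 MPa → acceptable

(a) 4 coils; (b) YES, τ_max = 1950 MPa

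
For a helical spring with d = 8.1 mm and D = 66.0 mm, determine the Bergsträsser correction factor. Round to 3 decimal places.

1.169

C = D/d = 66.0/8.1 = 8.1481
K_B = (4C+2)/(4C−3) = 34.593/29.593 = 1.1690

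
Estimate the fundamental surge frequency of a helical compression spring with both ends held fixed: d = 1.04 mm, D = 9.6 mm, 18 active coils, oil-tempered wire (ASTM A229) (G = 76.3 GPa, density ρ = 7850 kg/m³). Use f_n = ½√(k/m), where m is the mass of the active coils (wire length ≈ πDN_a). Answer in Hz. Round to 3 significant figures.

220 Hz

k = Gd⁴/(8D³N_a) = (76.3×10³)(1.04⁴)/(8·9.6³·18) = 0.70062 N/mm = 700.62 N/m
Wire length L = πDN_a = π·9.6·18 = 542.87 mm
m = ρ·(πd²/4)·L = 7850 × 0.84949×10⁻⁶ m² × 0.54287 m = 0.0036201 kg
f_n = ½√(k/m) = 0.5·√(700.62/0.0036201) = 0.5·√(1.9354e+05) = 219.96 Hz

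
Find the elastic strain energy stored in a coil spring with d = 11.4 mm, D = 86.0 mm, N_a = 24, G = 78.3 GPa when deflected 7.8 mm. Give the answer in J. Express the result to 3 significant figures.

k = Gd⁴/(8D³N_a) = (78.3×10³)(11.4⁴)/(8·86.0³·24) = 10.829 N/mm
U = ½kδ² = 0.5 × 10.829 × 7.8² = 329.42 N·mm = 0.32942 J

0.329 J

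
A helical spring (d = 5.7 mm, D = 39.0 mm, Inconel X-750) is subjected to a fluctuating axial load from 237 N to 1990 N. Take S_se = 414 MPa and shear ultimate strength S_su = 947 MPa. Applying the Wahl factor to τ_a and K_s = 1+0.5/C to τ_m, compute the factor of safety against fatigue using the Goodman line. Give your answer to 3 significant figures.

0.485

C = D/d = 39.0/5.7 = 6.8421; K_W = (4C−1)/(4C−4)+0.615/C = 1.2183; K_s = 1+0.5/C = 1.0731
F_a = (F_max−F_min)/2 = 876.5 N; F_m = (F_max+F_min)/2 = 1113.5 N
τ_a = K_W·8F_aD/(πd³) = 1.2183 × 470.04 = 572.63 MPa
τ_m = K_s·8F_mD/(πd³) = 1.0731 × 597.13 = 640.77 MPa
Goodman: 1/n_f = τ_a/S_se + τ_m/S_su = 572.63/414 + 640.77/947 = 1.38316 + 0.67663 = 2.0598
n_f = 1/2.0598 = 0.4855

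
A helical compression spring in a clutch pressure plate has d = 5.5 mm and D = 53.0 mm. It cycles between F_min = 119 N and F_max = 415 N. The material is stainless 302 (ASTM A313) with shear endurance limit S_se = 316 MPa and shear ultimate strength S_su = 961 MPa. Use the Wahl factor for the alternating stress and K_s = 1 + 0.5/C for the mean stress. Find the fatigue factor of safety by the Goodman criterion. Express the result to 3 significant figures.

1.48

C = D/d = 53.0/5.5 = 9.6364; K_W = (4C−1)/(4C−4)+0.615/C = 1.1507; K_s = 1+0.5/C = 1.0519
F_a = (F_max−F_min)/2 = 148 N; F_m = (F_max+F_min)/2 = 267 N
τ_a = K_W·8F_aD/(πd³) = 1.1507 × 120.06 = 138.15 MPa
τ_m = K_s·8F_mD/(πd³) = 1.0519 × 216.59 = 227.83 MPa
Goodman: 1/n_f = τ_a/S_se + τ_m/S_su = 138.15/316 + 227.83/961 = 0.43717 + 0.23707 = 0.67424
n_f = 1/0.67424 = 1.483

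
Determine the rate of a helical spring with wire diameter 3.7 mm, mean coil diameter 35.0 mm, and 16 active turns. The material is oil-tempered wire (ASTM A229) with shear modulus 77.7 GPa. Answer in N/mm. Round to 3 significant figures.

k = Gd⁴/(8D³N_a) = (77.7×10³ × 3.7⁴) / (8 × 35.0³ × 16)
  = 1.45622e+07 / 5.488e+06 = 2.6535 N/mm

2.65 N/mm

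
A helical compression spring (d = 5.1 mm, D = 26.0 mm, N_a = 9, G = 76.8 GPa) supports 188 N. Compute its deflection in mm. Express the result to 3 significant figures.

k = Gd⁴/(8D³N_a) = (76.8×10³)(5.1⁴)/(8·26.0³·9) = 41.057 N/mm
δ = F/k = 188 / 41.057 = 4.579 mm

4.58 mm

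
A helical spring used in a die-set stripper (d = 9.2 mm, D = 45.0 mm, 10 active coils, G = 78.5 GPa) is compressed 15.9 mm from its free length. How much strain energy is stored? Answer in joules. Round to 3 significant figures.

9.75 J

k = Gd⁴/(8D³N_a) = (78.5×10³)(9.2⁴)/(8·45.0³·10) = 77.142 N/mm
U = ½kδ² = 0.5 × 77.142 × 15.9² = 9751.2 N·mm = 9.7512 J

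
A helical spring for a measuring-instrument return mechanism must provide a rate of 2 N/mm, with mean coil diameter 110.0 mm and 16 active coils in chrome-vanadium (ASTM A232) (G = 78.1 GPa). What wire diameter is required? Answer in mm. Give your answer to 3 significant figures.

d = (8D³N_a·k / G)^(1/4) = (8·110.0³·16·2 / (78.1×10³))^0.25
  = (4362.8)^0.25 = 8.1272 mm

8.13 mm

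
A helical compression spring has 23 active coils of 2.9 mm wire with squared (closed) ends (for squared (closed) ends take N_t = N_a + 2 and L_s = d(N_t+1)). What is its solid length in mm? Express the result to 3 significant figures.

75.4 mm

squared (closed) ends: N_t = N_a + 2 = 23 + 2 = 25
L_s = d·(N_t+1) = 2.9 × 26 = 75.4 mm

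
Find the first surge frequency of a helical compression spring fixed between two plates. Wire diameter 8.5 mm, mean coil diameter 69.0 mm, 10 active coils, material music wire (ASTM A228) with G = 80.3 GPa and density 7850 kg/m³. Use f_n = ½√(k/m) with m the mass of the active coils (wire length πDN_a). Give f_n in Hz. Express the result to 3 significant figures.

k = Gd⁴/(8D³N_a) = (80.3×10³)(8.5⁴)/(8·69.0³·10) = 15.95 N/mm = 15950 N/m
Wire length L = πDN_a = π·69.0·10 = 2167.7 mm
m = ρ·(πd²/4)·L = 7850 × 56.745×10⁻⁶ m² × 2.1677 m = 0.9656 kg
f_n = ½√(k/m) = 0.5·√(15950/0.9656) = 0.5·√(16518) = 64.261 Hz

64.3 Hz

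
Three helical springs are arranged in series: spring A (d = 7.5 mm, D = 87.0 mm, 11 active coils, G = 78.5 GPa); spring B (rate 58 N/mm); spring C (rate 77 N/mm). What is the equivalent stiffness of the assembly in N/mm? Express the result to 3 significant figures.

k_A = Gd⁴/(8D³N_a) = (78.5×10³)(7.5⁴)/(8·87.0³·11) = 4.2862 N/mm
Series: 1/k_eq = 1/4.2862 + 1/58 + 1/77 = 0.26353; k_eq = 3.7946 N/mm

3.79 N/mm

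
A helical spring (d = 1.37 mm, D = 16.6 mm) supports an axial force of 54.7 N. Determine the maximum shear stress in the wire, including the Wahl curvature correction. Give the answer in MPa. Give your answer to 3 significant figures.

1010 MPa

Spring index C = D/d = 16.6/1.37 = 12.1168
K_W = (4C−1)/(4C−4) + 0.615/C = 47.467/44.467 + 0.0508 = 1.1182
τ₀ = 8FD/(πd³) = 8·54.7·16.6/(π·1.37³) = 7264.16/8.0781 = 899.24 MPa
τ_max = K·τ₀ = 1.1182 × 899.24 = 1005.5 MPa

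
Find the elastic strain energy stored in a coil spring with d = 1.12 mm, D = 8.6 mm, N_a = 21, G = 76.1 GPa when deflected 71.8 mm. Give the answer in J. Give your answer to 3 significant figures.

2.89 J

k = Gd⁴/(8D³N_a) = (76.1×10³)(1.12⁴)/(8·8.6³·21) = 1.1206 N/mm
U = ½kδ² = 0.5 × 1.1206 × 71.8² = 2888.5 N·mm = 2.8885 J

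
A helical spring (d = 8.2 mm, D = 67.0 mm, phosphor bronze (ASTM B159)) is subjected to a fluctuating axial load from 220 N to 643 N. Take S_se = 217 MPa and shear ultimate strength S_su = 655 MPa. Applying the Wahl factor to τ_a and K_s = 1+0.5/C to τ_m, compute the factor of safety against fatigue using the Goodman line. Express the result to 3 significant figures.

1.75

C = D/d = 67.0/8.2 = 8.1707; K_W = (4C−1)/(4C−4)+0.615/C = 1.1799; K_s = 1+0.5/C = 1.0612
F_a = (F_max−F_min)/2 = 211.5 N; F_m = (F_max+F_min)/2 = 431.5 N
τ_a = K_W·8F_aD/(πd³) = 1.1799 × 65.446 = 77.217 MPa
τ_m = K_s·8F_mD/(πd³) = 1.0612 × 133.52 = 141.69 MPa
Goodman: 1/n_f = τ_a/S_se + τ_m/S_su = 77.217/217 + 141.69/655 = 0.35584 + 0.21633 = 0.57217
n_f = 1/0.57217 = 1.748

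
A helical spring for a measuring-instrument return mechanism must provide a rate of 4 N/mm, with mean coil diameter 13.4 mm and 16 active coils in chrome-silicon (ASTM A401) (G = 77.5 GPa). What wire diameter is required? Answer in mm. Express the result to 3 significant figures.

d = (8D³N_a·k / G)^(1/4) = (8·13.4³·16·4 / (77.5×10³))^0.25
  = (15.896)^0.25 = 1.9967 mm

2.00 mm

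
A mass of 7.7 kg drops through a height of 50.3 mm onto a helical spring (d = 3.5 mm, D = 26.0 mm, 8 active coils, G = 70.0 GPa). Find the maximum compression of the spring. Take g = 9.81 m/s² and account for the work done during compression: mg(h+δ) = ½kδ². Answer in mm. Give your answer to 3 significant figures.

k = Gd⁴/(8D³N_a) = (70.0×10³)(3.5⁴)/(8·26.0³·8) = 9.3384 N/mm
W = mg = 7.7 × 9.81 = 75.537 N
½kδ² − Wδ − Wh = 0 → δ = (W + √(W² + 2kWh))/k
δ = (75.537 + √(5705.8 + 70962.3))/9.3384 = (75.537 + 276.89)/9.3384 = 37.74 mm

37.7 mm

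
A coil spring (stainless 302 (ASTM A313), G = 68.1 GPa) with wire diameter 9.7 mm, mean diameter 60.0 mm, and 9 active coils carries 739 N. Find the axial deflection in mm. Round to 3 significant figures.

19.1 mm

k = Gd⁴/(8D³N_a) = (68.1×10³)(9.7⁴)/(8·60.0³·9) = 38.766 N/mm
δ = F/k = 739 / 38.766 = 19.063 mm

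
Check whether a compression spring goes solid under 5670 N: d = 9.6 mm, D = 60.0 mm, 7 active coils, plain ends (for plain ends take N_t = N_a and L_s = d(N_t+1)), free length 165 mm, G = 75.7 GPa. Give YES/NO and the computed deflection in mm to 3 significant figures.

k = Gd⁴/(8D³N_a) = (75.7×10³)(9.6⁴)/(8·60.0³·7) = 53.154 N/mm
N_t = 7; L_s = 9.6·8 = 76.8 mm; δ_solid = L₀ − L_s = 165 − 76.8 = 88.2 mm
δ = F/k = 5670/53.154 = 106.67 mm
δ ≥ δ_solid → spring goes solid

YES, δ = 107 mm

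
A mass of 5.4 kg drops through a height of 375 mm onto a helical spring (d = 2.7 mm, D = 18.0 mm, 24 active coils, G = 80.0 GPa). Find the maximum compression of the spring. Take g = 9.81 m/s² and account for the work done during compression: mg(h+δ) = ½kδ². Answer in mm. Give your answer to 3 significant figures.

117 mm

k = Gd⁴/(8D³N_a) = (80.0×10³)(2.7⁴)/(8·18.0³·24) = 3.7969 N/mm
W = mg = 5.4 × 9.81 = 52.974 N
½kδ² − Wδ − Wh = 0 → δ = (W + √(W² + 2kWh))/k
δ = (52.974 + √(2806.2 + 150852))/3.7969 = (52.974 + 391.99)/3.7969 = 117.19 mm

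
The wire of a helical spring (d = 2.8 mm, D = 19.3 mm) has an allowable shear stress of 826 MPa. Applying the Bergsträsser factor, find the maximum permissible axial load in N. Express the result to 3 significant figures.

C = D/d = 19.3/2.8 = 6.8929
K_B = (4C+2)/(4C−3) = 29.571/24.571 = 1.2035
τ_max = K·8FD/(πd³) → F_max = τ_allow·πd³/(8DK)
F_max = 826·π·2.8³/(8·19.3·1.2035) = 56964/185.82 = 306.56 N

307 N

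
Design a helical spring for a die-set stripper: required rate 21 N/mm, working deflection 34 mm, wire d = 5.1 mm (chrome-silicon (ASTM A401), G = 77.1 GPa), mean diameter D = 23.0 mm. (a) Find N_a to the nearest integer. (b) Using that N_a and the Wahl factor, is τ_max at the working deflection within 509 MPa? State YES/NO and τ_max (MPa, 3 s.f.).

(a) 26 coils; (b) YES, τ_max = 418 MPa

N_a = Gd⁴/(8D³k) = (77.1×10³)(5.1⁴)/(8·23.0³·21) = 25.52 → N_a = 26
Actual rate k = Gd⁴/(8D³·26) = 20.61 N/mm
Working load F = kδ = 20.61·34 = 700.76 N
C = 23.0/5.1 = 4.5098; K_W = (4C−1)/(4C−4)+0.615/C = 1.3501
τ_max = K_W·8FD/(πd³) = 1.3501·309.4 = 417.71 MPa
τ_max ≤ 509 MPa → acceptable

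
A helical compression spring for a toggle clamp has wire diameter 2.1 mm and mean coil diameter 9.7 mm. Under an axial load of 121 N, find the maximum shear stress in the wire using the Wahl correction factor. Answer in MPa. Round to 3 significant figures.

433 MPa

Spring index C = D/d = 9.7/2.1 = 4.6190
K_W = (4C−1)/(4C−4) + 0.615/C = 17.476/14.476 + 0.1331 = 1.3404
τ₀ = 8FD/(πd³) = 8·121·9.7/(π·2.1³) = 9389.6/29.094 = 322.73 MPa
τ_max = K·τ₀ = 1.3404 × 322.73 = 432.58 MPa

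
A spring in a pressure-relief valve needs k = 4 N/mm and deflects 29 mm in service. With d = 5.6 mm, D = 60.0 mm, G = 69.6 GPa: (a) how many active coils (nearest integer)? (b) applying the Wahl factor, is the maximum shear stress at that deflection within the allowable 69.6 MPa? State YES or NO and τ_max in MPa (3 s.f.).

(a) 10 coils; (b) NO, τ_max = 113 MPa

N_a = Gd⁴/(8D³k) = (69.6×10³)(5.6⁴)/(8·60.0³·4) = 9.903 → N_a = 10
Actual rate k = Gd⁴/(8D³·10) = 3.9611 N/mm
Working load F = kδ = 3.9611·29 = 114.87 N
C = 60.0/5.6 = 10.7143; K_W = (4C−1)/(4C−4)+0.615/C = 1.1346
τ_max = K_W·8FD/(πd³) = 1.1346·99.941 = 113.39 MPa
τ_max > 69.6 MPa → exceeds allowable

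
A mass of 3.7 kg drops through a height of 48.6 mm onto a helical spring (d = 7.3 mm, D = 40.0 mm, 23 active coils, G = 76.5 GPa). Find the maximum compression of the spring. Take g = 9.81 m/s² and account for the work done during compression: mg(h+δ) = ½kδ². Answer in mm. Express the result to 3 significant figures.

k = Gd⁴/(8D³N_a) = (76.5×10³)(7.3⁴)/(8·40.0³·23) = 18.448 N/mm
W = mg = 3.7 × 9.81 = 36.297 N
½kδ² − Wδ − Wh = 0 → δ = (W + √(W² + 2kWh))/k
δ = (36.297 + √(1317.5 + 65086.7))/18.448 = (36.297 + 257.69)/18.448 = 15.936 mm

15.9 mm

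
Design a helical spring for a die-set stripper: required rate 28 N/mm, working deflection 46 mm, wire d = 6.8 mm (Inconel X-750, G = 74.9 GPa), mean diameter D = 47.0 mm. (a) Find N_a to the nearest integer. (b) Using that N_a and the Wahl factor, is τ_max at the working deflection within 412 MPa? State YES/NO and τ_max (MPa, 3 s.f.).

N_a = Gd⁴/(8D³k) = (74.9×10³)(6.8⁴)/(8·47.0³·28) = 6.886 → N_a = 7
Actual rate k = Gd⁴/(8D³·7) = 27.545 N/mm
Working load F = kδ = 27.545·46 = 1267 N
C = 47.0/6.8 = 6.9118; K_W = (4C−1)/(4C−4)+0.615/C = 1.2158
τ_max = K_W·8FD/(πd³) = 1.2158·482.29 = 586.39 MPa
τ_max > 412 MPa → exceeds allowable

(a) 7 coils; (b) NO, τ_max = 586 MPa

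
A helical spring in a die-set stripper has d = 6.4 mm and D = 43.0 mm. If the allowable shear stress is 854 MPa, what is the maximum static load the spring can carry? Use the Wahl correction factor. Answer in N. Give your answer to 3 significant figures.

1670 N

C = D/d = 43.0/6.4 = 6.7188
K_W = (4C−1)/(4C−4) + 0.615/C = 25.875/22.875 + 0.0915 = 1.2227
τ_max = K·8FD/(πd³) → F_max = τ_allow·πd³/(8DK)
F_max = 854·π·6.4³/(8·43.0·1.2227) = 7.0331e+05/420.6 = 1672.2 N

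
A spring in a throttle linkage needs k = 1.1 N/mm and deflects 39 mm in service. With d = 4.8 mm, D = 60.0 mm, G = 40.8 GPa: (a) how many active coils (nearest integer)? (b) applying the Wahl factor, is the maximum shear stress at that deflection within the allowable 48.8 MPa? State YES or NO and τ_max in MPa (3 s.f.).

N_a = Gd⁴/(8D³k) = (40.8×10³)(4.8⁴)/(8·60.0³·1.1) = 11.39 → N_a = 11
Actual rate k = Gd⁴/(8D³·11) = 1.1394 N/mm
Working load F = kδ = 1.1394·39 = 44.438 N
C = 60.0/4.8 = 12.5000; K_W = (4C−1)/(4C−4)+0.615/C = 1.1144
τ_max = K_W·8FD/(πd³) = 1.1144·61.393 = 68.418 MPa
τ_max > 48.8 MPa → exceeds allowable

(a) 11 coils; (b) NO, τ_max = 68.4 MPa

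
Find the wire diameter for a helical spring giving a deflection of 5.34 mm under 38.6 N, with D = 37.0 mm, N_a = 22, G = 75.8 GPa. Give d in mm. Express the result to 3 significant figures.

5.40 mm

Required rate k = F/δ = 38.6/5.34 = 7.2285 N/mm
d = (8D³N_a·k / G)^(1/4) = (8·37.0³·22·7.2285 / (75.8×10³))^0.25
  = (850.15)^0.25 = 5.3998 mm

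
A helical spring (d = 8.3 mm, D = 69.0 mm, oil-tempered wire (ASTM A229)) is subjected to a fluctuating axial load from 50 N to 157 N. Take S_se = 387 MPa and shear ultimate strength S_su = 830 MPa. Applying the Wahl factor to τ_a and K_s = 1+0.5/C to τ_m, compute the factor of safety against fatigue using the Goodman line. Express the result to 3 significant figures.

C = D/d = 69.0/8.3 = 8.3133; K_W = (4C−1)/(4C−4)+0.615/C = 1.1765; K_s = 1+0.5/C = 1.0601
F_a = (F_max−F_min)/2 = 53.5 N; F_m = (F_max+F_min)/2 = 103.5 N
τ_a = K_W·8F_aD/(πd³) = 1.1765 × 16.44 = 19.342 MPa
τ_m = K_s·8F_mD/(πd³) = 1.0601 × 31.805 = 33.718 MPa
Goodman: 1/n_f = τ_a/S_se + τ_m/S_su = 19.342/387 + 33.718/830 = 0.04998 + 0.04062 = 0.090605
n_f = 1/0.090605 = 11.04

11.0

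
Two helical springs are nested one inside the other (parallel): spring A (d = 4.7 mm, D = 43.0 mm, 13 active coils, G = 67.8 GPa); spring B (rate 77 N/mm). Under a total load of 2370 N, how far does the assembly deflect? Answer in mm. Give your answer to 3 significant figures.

k_A = Gd⁴/(8D³N_a) = (67.8×10³)(4.7⁴)/(8·43.0³·13) = 4.0011 N/mm
Parallel: k_eq = 4.0011 + 77 = 81.001 N/mm
δ = F/k_eq = 2370/81.001 = 29.259 mm

29.3 mm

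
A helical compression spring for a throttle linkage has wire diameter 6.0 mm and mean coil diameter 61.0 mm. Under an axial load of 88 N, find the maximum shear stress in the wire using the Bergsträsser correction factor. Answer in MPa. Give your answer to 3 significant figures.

71.7 MPa

Spring index C = D/d = 61.0/6.0 = 10.1667
K_B = (4C+2)/(4C−3) = 42.667/37.667 = 1.1327
τ₀ = 8FD/(πd³) = 8·88·61.0/(π·6.0³) = 42944/678.58 = 63.285 MPa
τ_max = K·τ₀ = 1.1327 × 63.285 = 71.685 MPa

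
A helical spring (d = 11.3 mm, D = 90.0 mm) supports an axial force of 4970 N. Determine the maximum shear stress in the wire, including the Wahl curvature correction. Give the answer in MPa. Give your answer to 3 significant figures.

935 MPa

Spring index C = D/d = 90.0/11.3 = 7.9646
K_W = (4C−1)/(4C−4) + 0.615/C = 30.858/27.858 + 0.0772 = 1.1849
τ₀ = 8FD/(πd³) = 8·4970·90.0/(π·11.3³) = 3.5784e+06/4533 = 789.41 MPa
τ_max = K·τ₀ = 1.1849 × 789.41 = 935.38 MPa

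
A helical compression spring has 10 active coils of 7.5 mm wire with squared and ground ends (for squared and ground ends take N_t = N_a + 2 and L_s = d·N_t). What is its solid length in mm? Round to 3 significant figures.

90.0 mm

squared and ground ends: N_t = N_a + 2 = 10 + 2 = 12
L_s = d·N_t = 7.5 × 12 = 90 mm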